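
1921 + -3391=-1470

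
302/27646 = 151/13823 = 0.01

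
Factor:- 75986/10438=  - 37993/5219=- 17^(  -  1) * 307^( - 1) * 37993^1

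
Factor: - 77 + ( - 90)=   -  167  =  -  167^1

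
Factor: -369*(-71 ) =3^2 * 41^1*71^1  =  26199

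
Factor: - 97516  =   - 2^2*24379^1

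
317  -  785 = - 468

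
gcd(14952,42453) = 267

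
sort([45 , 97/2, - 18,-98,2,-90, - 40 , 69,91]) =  [ - 98,-90 , - 40 , - 18 , 2,45,97/2,69,91] 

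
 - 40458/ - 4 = 10114 + 1/2 = 10114.50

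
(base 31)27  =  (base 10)69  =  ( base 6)153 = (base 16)45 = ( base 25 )2j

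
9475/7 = 1353+ 4/7 = 1353.57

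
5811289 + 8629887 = 14441176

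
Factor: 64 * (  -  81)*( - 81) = 2^6 * 3^8 = 419904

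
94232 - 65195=29037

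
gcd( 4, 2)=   2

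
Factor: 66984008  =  2^3*7^1*13^1*101^1*911^1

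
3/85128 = 1/28376=0.00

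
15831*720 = 11398320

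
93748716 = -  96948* (-967 )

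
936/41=22 + 34/41 =22.83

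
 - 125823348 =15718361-141541709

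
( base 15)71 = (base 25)46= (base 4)1222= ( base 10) 106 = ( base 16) 6a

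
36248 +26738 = 62986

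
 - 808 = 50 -858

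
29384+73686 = 103070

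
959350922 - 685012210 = 274338712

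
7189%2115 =844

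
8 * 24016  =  192128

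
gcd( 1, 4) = 1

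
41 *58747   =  2408627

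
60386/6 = 30193/3 = 10064.33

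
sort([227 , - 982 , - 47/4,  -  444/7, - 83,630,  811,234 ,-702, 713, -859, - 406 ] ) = [ - 982,-859, - 702,  -  406, - 83, - 444/7,-47/4,227 , 234, 630, 713,811 ]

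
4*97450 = 389800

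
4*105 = 420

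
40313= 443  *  91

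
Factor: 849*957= 3^2*11^1*29^1 * 283^1 = 812493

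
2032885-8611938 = - 6579053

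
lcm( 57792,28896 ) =57792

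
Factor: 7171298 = 2^1*373^1*9613^1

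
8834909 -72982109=  -  64147200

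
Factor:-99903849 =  - 3^1*17^1*1958899^1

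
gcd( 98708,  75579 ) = 1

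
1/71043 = 1/71043 = 0.00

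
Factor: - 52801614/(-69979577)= 2^1*3^2*821^( - 1)*85237^( -1 )*2933423^1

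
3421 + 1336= 4757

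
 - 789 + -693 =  - 1482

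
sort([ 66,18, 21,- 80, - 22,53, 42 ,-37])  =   [ -80, - 37, -22, 18,21, 42,53,66] 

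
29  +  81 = 110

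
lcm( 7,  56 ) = 56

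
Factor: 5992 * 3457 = 2^3*7^1*107^1*3457^1=20714344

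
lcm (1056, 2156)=51744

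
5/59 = 5/59 =0.08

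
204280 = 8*25535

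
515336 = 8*64417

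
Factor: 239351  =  7^1* 31^1*1103^1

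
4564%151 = 34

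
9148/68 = 134+9/17 = 134.53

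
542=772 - 230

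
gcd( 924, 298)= 2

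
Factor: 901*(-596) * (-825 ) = 2^2*3^1 *5^2*11^1*17^1*53^1 * 149^1=   443021700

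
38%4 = 2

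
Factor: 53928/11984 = 9/2  =  2^ (-1 )*3^2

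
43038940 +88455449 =131494389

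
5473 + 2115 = 7588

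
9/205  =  9/205 = 0.04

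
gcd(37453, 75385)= 1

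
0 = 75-75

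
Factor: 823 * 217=7^1 * 31^1 * 823^1 = 178591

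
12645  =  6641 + 6004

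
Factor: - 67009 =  - 113^1* 593^1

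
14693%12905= 1788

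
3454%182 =178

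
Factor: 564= 2^2*3^1*47^1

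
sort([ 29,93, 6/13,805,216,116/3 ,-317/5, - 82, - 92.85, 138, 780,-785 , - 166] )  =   [ - 785, - 166,  -  92.85, - 82, - 317/5, 6/13,  29,116/3, 93, 138, 216 , 780, 805]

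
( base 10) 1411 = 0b10110000011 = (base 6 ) 10311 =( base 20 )3AB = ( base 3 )1221021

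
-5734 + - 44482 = -50216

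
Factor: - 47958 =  - 2^1*3^1*7993^1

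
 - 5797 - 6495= - 12292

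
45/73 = 45/73 = 0.62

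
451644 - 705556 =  - 253912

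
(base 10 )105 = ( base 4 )1221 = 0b1101001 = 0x69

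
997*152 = 151544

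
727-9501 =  -8774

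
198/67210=9/3055 = 0.00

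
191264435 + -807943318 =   -  616678883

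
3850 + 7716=11566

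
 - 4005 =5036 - 9041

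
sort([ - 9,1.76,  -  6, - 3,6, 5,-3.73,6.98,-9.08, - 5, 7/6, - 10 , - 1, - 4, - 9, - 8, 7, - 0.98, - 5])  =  [-10,  -  9.08, - 9, - 9, - 8, - 6,-5,-5,-4, - 3.73, - 3, - 1, - 0.98, 7/6,1.76,5, 6,6.98,7] 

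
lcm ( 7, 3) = 21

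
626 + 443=1069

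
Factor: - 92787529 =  - 92787529^1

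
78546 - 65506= 13040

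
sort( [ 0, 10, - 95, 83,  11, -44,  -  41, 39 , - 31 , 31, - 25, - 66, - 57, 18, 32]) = [ -95, - 66, -57, - 44, - 41, - 31, - 25,0,10, 11,18, 31,32, 39,83 ]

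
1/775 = 1/775 = 0.00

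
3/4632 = 1/1544 = 0.00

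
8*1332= 10656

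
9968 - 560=9408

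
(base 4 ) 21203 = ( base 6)2455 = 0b1001100011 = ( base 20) 1AB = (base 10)611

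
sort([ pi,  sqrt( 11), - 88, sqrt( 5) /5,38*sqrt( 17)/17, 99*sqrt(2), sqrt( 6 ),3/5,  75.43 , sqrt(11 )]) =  [  -  88, sqrt( 5 ) /5,3/5, sqrt( 6), pi,sqrt(11) , sqrt (11 ), 38*sqrt( 17) /17 , 75.43,99*sqrt( 2)] 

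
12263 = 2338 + 9925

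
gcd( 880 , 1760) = 880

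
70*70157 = 4910990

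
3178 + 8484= 11662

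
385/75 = 77/15 = 5.13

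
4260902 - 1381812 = 2879090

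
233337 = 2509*93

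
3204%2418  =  786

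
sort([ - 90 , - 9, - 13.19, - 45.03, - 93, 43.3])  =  [-93,-90, - 45.03, - 13.19,  -  9,  43.3 ] 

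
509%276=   233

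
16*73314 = 1173024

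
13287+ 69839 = 83126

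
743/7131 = 743/7131 = 0.10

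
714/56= 12 + 3/4  =  12.75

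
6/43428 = 1/7238 = 0.00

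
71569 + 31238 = 102807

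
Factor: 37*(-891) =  - 32967 = - 3^4*11^1*37^1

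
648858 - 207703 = 441155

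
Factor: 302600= 2^3*5^2* 17^1 * 89^1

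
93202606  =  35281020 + 57921586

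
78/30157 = 78/30157  =  0.00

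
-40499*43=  - 1741457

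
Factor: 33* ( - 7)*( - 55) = 3^1*5^1*7^1*11^2= 12705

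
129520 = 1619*80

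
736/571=736/571 = 1.29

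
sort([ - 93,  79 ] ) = [ - 93, 79 ] 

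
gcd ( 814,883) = 1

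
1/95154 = 1/95154 = 0.00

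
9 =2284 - 2275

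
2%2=0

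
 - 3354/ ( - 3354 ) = 1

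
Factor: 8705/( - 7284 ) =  - 2^ ( - 2 )*3^(-1 ) * 5^1*607^( - 1)*1741^1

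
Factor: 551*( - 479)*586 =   -  2^1*19^1*29^1*293^1 * 479^1 = - 154662394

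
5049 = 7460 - 2411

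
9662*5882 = 56831884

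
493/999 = 493/999 = 0.49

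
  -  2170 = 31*( - 70) 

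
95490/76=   1256 + 17/38 = 1256.45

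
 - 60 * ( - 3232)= 193920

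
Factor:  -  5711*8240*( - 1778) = 83670261920 = 2^5* 5^1*7^1*103^1*127^1*5711^1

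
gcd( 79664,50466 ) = 26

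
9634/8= 4817/4 = 1204.25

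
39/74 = 39/74 = 0.53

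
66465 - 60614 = 5851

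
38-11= 27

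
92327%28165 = 7832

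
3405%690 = 645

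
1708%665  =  378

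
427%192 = 43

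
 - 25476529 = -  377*67577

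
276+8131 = 8407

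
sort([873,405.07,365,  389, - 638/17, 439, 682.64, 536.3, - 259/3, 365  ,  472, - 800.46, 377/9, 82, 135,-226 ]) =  [ - 800.46, - 226, - 259/3,-638/17,377/9,82,135 , 365, 365, 389, 405.07, 439, 472, 536.3,682.64, 873]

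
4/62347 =4/62347= 0.00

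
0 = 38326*0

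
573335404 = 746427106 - 173091702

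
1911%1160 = 751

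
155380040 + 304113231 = 459493271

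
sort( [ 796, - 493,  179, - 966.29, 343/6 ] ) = [ - 966.29, - 493,  343/6,179, 796]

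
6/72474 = 1/12079 =0.00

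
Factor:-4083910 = - 2^1 * 5^1*17^1*24023^1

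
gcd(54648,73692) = 828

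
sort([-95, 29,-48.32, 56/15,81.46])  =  [ - 95, - 48.32, 56/15, 29, 81.46] 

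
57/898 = 57/898 = 0.06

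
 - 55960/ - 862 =27980/431 = 64.92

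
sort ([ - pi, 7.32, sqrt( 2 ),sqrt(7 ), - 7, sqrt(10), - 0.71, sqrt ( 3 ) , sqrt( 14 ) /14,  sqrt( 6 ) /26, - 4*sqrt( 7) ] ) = [ - 4*sqrt(7), - 7, - pi, - 0.71, sqrt(6 ) /26, sqrt( 14) /14,sqrt( 2 ), sqrt ( 3), sqrt( 7), sqrt(10),7.32 ]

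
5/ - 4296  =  -1 + 4291/4296  =  - 0.00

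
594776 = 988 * 602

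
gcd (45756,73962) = 18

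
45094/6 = 7515  +  2/3 = 7515.67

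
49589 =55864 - 6275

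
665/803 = 665/803= 0.83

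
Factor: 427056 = 2^4  *3^1*7^1*31^1*41^1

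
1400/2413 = 1400/2413 = 0.58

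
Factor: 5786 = 2^1 *11^1 * 263^1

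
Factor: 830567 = 830567^1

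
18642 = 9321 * 2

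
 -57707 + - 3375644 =-3433351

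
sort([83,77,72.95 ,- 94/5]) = [ - 94/5,72.95,  77,  83] 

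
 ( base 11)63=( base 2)1000101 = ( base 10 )69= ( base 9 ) 76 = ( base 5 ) 234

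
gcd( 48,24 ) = 24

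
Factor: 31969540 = 2^2 * 5^1*23^1*69499^1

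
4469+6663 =11132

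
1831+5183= 7014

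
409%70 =59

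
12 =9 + 3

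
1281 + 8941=10222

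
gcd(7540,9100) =260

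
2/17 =2/17 = 0.12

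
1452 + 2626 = 4078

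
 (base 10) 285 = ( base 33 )8l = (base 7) 555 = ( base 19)f0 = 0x11D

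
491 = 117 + 374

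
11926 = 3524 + 8402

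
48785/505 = 9757/101= 96.60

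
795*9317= 7407015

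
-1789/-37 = 48+13/37= 48.35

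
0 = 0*86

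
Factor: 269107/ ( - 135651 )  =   - 3^(-1)*103^ (-1 ) * 613^1 = -613/309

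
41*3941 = 161581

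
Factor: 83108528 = 2^4*5194283^1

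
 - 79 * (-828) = 65412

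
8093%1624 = 1597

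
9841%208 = 65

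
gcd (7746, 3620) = 2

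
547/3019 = 547/3019  =  0.18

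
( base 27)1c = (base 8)47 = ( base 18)23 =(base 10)39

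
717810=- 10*( - 71781) 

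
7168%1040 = 928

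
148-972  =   - 824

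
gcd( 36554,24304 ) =98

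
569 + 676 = 1245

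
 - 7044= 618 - 7662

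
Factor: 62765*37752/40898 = 2^2*3^1*5^1*13^ ( - 1)*12553^1 = 753180/13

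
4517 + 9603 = 14120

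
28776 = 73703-44927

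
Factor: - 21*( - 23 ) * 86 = 2^1*3^1*7^1 * 23^1*43^1  =  41538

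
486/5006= 243/2503 = 0.10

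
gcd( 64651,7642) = 1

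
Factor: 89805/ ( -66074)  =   - 2^( -1) * 3^1 * 5^1*5987^1 * 33037^( - 1) 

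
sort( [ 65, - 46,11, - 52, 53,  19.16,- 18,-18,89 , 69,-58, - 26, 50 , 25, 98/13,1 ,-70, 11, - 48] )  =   [ - 70, - 58, - 52 , - 48, - 46, - 26 , - 18, - 18, 1, 98/13,  11, 11,19.16, 25,50,53, 65, 69, 89] 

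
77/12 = 77/12=6.42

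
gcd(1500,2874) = 6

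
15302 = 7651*2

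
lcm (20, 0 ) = 0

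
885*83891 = 74243535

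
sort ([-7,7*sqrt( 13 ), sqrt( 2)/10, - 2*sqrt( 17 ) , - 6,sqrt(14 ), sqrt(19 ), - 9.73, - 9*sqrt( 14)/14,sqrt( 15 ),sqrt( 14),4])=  [ - 9.73, - 2*sqrt( 17),- 7,- 6, - 9*sqrt( 14) /14,sqrt(2)/10,  sqrt( 14 ), sqrt( 14 ), sqrt( 15), 4,sqrt( 19 ),  7*sqrt( 13)]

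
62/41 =62/41 = 1.51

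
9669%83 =41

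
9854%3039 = 737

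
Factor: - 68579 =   -  7^1*97^1*101^1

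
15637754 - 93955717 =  - 78317963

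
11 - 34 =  - 23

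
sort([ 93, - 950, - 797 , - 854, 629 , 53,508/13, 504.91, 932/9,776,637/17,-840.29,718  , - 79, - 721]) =[ - 950,-854,- 840.29, - 797, - 721, - 79,637/17 , 508/13, 53,93,932/9,504.91, 629,  718, 776] 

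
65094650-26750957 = 38343693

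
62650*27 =1691550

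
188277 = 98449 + 89828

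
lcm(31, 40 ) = 1240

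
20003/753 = 26  +  425/753= 26.56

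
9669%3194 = 87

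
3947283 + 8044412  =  11991695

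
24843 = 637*39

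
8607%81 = 21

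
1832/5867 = 1832/5867 = 0.31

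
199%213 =199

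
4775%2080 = 615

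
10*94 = 940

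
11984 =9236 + 2748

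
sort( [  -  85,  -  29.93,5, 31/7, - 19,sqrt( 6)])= [ - 85, - 29.93,- 19,sqrt( 6 ), 31/7, 5]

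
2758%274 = 18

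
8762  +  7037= 15799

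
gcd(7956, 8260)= 4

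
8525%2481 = 1082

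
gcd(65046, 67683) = 879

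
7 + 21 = 28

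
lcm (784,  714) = 39984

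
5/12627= 5/12627  =  0.00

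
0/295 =0 = 0.00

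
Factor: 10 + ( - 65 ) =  - 55=-5^1*11^1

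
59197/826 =71 + 551/826 = 71.67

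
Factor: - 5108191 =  - 11^1* 464381^1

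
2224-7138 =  - 4914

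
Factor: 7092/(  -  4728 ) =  - 3/2 =- 2^ ( - 1 )*3^1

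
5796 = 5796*1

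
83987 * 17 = 1427779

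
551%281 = 270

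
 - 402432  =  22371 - 424803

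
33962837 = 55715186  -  21752349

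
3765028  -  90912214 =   -  87147186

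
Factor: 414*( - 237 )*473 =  - 46409814 = - 2^1*3^3*11^1 * 23^1*43^1*79^1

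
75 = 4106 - 4031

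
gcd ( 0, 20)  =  20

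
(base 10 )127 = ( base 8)177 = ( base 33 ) 3S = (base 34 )3p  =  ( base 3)11201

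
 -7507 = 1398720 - 1406227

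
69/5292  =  23/1764=0.01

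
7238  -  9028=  - 1790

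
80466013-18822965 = 61643048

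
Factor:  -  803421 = -3^2*89269^1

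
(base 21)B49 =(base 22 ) a4g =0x1350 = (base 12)2a40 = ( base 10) 4944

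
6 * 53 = 318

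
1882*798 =1501836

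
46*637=29302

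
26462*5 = 132310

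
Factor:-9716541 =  - 3^1*67^1*48341^1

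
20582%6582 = 836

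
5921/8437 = 5921/8437 = 0.70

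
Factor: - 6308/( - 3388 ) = 7^( - 1 )*11^( - 2) * 19^1 * 83^1 =1577/847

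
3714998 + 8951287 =12666285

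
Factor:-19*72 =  - 2^3*3^2*19^1 =- 1368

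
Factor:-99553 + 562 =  - 98991 = -  3^2*17^1*647^1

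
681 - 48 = 633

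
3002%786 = 644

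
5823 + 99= 5922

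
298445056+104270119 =402715175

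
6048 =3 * 2016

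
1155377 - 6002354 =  - 4846977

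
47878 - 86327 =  - 38449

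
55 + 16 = 71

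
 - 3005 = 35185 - 38190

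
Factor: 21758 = 2^1*11^1*23^1*43^1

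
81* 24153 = 1956393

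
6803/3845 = 1 + 2958/3845= 1.77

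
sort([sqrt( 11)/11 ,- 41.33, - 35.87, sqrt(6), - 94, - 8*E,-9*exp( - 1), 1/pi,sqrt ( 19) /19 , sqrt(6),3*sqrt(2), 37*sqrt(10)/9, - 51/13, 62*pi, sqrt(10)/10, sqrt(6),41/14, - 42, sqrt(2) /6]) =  [ - 94,-42, - 41.33, - 35.87, - 8*E, - 51/13, - 9 * exp( - 1 ) , sqrt(19)/19, sqrt(2 ) /6,sqrt(11 )/11, sqrt(10) /10, 1/pi, sqrt( 6), sqrt ( 6), sqrt ( 6 ),41/14, 3*sqrt(2 ), 37 * sqrt(10) /9, 62*pi]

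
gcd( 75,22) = 1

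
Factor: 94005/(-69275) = -18801/13855=   - 3^2*5^(- 1 )*17^( - 1) * 163^( - 1) *2089^1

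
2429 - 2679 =-250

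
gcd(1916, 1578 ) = 2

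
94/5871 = 94/5871 = 0.02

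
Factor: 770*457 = 2^1*5^1*7^1*11^1*457^1 = 351890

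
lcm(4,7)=28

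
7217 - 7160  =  57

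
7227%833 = 563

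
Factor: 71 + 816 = 887^1 = 887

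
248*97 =24056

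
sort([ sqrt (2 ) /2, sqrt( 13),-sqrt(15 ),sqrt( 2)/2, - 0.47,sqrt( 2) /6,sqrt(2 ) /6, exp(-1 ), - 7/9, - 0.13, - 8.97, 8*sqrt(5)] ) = [-8.97,-sqrt( 15), - 7/9, - 0.47, - 0.13,sqrt( 2 )/6,sqrt( 2)/6,exp(-1 ), sqrt( 2)/2,sqrt(2) /2,sqrt(13),8* sqrt(5) ]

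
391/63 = 6 + 13/63 = 6.21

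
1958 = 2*979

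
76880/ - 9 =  -8543  +  7/9=-8542.22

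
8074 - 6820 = 1254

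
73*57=4161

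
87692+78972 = 166664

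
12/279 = 4/93 = 0.04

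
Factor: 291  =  3^1*97^1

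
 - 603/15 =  - 201/5 = - 40.20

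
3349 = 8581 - 5232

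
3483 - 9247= - 5764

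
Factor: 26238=2^1*3^1*4373^1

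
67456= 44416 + 23040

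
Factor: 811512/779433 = 936/899 = 2^3*3^2*13^1*29^( - 1 ) * 31^ ( -1 ) 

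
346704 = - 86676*( - 4 ) 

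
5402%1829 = 1744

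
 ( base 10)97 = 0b1100001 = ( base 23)45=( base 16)61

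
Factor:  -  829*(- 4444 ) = 2^2 * 11^1*101^1*829^1 = 3684076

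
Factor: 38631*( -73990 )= - 2858307690 = - 2^1*3^1*5^1*7^2*79^1*151^1*163^1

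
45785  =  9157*5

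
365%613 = 365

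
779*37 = 28823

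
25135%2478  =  355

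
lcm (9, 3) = 9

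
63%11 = 8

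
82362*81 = 6671322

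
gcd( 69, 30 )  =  3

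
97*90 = 8730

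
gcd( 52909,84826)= 1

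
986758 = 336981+649777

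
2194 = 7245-5051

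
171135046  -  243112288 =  - 71977242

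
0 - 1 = -1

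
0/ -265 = 0/1 =- 0.00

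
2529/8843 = 2529/8843 = 0.29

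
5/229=5/229= 0.02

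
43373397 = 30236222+13137175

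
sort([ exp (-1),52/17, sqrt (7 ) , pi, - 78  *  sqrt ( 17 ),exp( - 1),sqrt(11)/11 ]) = [ - 78 * sqrt( 17),sqrt(11) /11,exp( - 1),exp( - 1), sqrt( 7 ),52/17,pi]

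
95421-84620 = 10801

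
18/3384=1/188 = 0.01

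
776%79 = 65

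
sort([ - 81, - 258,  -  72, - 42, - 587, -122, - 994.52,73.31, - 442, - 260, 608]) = [-994.52, - 587, - 442, - 260, -258 ,  -  122, - 81, - 72, - 42 , 73.31, 608 ]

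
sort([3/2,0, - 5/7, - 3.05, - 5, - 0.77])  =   [-5,-3.05, - 0.77, - 5/7,0,3/2 ]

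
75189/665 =75189/665 = 113.07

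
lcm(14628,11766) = 541236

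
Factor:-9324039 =-3^1*23^1 *135131^1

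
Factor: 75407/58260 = 2^(-2)*  3^( - 1)*5^ ( - 1)*971^( - 1)*75407^1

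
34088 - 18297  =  15791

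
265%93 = 79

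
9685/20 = 1937/4 = 484.25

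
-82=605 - 687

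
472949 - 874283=  -  401334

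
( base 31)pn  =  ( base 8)1436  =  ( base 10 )798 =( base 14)410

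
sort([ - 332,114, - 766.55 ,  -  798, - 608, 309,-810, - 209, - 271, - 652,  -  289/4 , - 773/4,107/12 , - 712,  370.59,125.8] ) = [ - 810, - 798, - 766.55, -712, - 652, - 608, - 332,  -  271, - 209,-773/4, - 289/4, 107/12,114, 125.8,309 , 370.59 ]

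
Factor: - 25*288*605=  -4356000 = - 2^5*3^2*5^3*11^2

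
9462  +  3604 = 13066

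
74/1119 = 74/1119 = 0.07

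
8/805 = 8/805 = 0.01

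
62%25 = 12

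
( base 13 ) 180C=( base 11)2748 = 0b110111101001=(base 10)3561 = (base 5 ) 103221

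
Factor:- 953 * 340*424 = -137384480 = -  2^5 * 5^1* 17^1*53^1 * 953^1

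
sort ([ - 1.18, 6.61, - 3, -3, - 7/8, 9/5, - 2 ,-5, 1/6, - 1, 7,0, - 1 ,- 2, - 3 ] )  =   [ - 5,-3, - 3,- 3, - 2, - 2, - 1.18,-1, - 1, - 7/8,0, 1/6,9/5, 6.61, 7 ] 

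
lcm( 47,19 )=893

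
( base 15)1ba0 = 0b1011101110000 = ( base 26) 8MK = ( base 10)6000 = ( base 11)4565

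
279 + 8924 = 9203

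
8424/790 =10+262/395 = 10.66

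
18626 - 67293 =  - 48667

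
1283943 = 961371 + 322572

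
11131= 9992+1139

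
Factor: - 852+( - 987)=-3^1*613^1 = -  1839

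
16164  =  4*4041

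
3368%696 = 584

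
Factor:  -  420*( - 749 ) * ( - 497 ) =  - 2^2*3^1 * 5^1 * 7^3 * 71^1*107^1= - 156346260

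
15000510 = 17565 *854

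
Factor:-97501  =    -  97501^1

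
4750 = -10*( - 475)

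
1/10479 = 1/10479 =0.00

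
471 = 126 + 345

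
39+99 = 138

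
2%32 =2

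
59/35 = 59/35 = 1.69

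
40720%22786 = 17934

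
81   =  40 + 41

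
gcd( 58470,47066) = 2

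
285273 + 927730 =1213003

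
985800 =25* 39432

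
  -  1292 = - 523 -769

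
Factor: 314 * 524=164536 = 2^3*131^1*157^1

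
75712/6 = 37856/3 = 12618.67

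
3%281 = 3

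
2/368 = 1/184 = 0.01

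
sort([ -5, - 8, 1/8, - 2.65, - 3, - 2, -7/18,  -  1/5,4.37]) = [ - 8, - 5,  -  3,  -  2.65,-2 ,-7/18, -1/5,1/8,4.37]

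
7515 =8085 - 570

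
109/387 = 109/387 = 0.28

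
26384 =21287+5097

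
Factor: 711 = 3^2*79^1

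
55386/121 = 457+89/121 = 457.74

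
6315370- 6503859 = - 188489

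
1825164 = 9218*198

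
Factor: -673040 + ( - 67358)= - 2^1*370199^1  =  - 740398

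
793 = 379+414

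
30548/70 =436  +  2/5=436.40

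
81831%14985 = 6906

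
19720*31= 611320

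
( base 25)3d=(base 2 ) 1011000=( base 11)80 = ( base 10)88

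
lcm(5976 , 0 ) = 0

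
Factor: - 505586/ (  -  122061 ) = 758/183 = 2^1*3^( - 1 )*61^(  -  1)*379^1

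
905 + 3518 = 4423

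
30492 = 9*3388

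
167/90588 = 167/90588 = 0.00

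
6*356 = 2136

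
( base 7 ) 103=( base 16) 34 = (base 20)2c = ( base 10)52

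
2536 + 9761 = 12297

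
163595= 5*32719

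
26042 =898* 29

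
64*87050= 5571200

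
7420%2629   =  2162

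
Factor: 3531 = 3^1*11^1*107^1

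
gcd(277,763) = 1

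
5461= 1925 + 3536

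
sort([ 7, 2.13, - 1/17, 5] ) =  [ - 1/17, 2.13, 5,7] 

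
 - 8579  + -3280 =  - 11859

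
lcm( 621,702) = 16146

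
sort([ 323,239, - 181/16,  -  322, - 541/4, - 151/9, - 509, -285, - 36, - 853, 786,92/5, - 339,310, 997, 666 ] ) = [ - 853, - 509, - 339, - 322, - 285, - 541/4, - 36, - 151/9, - 181/16, 92/5,  239, 310,323, 666,786,997 ] 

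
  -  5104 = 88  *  ( - 58 )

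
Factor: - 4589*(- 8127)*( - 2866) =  - 106886905398= - 2^1*3^3*7^1*13^1*43^1*353^1 * 1433^1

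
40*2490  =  99600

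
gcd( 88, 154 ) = 22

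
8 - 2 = 6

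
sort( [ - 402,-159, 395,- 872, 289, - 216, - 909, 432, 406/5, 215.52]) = [ - 909,  -  872, - 402, - 216, - 159  ,  406/5, 215.52, 289 , 395, 432 ]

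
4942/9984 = 2471/4992 = 0.49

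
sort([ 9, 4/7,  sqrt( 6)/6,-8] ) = [-8,sqrt( 6 ) /6,4/7,9]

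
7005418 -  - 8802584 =15808002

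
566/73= 7  +  55/73 = 7.75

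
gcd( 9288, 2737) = 1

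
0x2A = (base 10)42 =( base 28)1E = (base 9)46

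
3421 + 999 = 4420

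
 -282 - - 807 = 525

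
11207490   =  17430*643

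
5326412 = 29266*182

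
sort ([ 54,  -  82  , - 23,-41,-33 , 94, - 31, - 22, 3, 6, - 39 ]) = [-82, - 41,-39 , - 33, - 31, - 23, - 22, 3,  6,54,94 ] 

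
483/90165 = 161/30055 = 0.01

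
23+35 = 58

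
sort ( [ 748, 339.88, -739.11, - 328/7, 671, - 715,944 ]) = [ - 739.11, -715, - 328/7, 339.88, 671,  748, 944 ]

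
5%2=1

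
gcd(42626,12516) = 2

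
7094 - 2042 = 5052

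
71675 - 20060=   51615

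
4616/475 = 9 + 341/475 = 9.72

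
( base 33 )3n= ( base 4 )1322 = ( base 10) 122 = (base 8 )172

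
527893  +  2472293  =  3000186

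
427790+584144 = 1011934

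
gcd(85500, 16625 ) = 2375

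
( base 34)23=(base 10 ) 71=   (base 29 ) 2D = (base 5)241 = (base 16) 47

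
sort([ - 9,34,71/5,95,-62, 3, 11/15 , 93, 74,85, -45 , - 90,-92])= [-92, - 90,-62,  -  45,  -  9,11/15,3,71/5, 34,74, 85,93,95]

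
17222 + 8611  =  25833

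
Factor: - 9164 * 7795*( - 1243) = 2^2*5^1*11^1*29^1*79^1*113^1*1559^1 = 88791691340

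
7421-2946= 4475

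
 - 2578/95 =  - 28  +  82/95 = - 27.14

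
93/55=1 + 38/55 = 1.69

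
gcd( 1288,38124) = 4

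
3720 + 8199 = 11919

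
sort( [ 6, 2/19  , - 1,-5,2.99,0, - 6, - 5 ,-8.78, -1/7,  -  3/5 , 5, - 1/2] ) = [ - 8.78, - 6 , - 5,  -  5, - 1,  -  3/5,-1/2, - 1/7 , 0,2/19, 2.99,5  ,  6 ]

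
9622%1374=4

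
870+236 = 1106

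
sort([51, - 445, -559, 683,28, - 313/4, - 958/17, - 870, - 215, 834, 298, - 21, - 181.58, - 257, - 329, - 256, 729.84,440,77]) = [ - 870 , - 559, - 445,- 329, - 257, -256, - 215,-181.58,-313/4, - 958/17,  -  21,28,51 , 77, 298, 440,683,729.84,834 ] 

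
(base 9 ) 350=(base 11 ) 242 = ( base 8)440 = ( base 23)CC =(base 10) 288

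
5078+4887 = 9965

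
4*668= 2672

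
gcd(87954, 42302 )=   2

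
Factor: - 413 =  - 7^1*59^1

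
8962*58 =519796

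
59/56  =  59/56 =1.05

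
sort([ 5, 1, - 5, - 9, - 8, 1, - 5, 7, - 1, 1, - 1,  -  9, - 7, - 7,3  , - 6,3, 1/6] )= [- 9, - 9 , - 8, - 7,  -  7,  -  6, - 5, - 5, - 1, - 1,  1/6,1, 1,1, 3, 3, 5 , 7 ] 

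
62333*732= 45627756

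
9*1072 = 9648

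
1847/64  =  1847/64  =  28.86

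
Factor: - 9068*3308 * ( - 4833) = 144975230352 = 2^4*3^3*179^1*827^1*2267^1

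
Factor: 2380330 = 2^1* 5^1*103^1  *  2311^1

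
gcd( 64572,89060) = 4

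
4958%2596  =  2362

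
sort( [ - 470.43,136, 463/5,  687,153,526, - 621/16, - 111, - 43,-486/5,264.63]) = [ - 470.43, - 111, - 486/5,-43,  -  621/16,463/5 , 136,  153,264.63,526,687] 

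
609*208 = 126672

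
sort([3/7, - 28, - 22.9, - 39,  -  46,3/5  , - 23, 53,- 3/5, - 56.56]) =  [-56.56, - 46,-39,  -  28, - 23 ,  -  22.9, - 3/5,3/7,3/5,53]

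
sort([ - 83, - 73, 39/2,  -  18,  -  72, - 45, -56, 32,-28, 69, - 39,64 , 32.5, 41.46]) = [ -83,-73 ,-72,-56,  -  45, -39,- 28, - 18, 39/2 , 32,32.5,41.46, 64 , 69 ] 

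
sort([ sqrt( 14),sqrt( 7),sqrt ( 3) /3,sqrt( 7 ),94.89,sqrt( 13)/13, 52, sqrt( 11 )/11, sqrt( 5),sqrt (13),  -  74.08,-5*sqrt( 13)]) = [ - 74.08, - 5 * sqrt( 13),sqrt( 13)/13, sqrt( 11)/11, sqrt ( 3)/3,sqrt(5),sqrt( 7) , sqrt(7),sqrt( 13 ),sqrt( 14), 52, 94.89 ]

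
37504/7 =37504/7  =  5357.71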